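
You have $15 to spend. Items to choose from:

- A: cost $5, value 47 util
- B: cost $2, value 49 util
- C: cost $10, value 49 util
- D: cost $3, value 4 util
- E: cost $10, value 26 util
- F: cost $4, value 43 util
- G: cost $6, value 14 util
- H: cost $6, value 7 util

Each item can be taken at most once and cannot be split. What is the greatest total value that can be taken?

143 util

Check high-value combinations within $15:
- A+B+D+F: cost 5+2+3+4=14, value 47+49+4+43=143
- A+B+F: cost 5+2+4=11, value 47+49+43=139
- A+B+G: cost 5+2+6=13, value 47+49+14=110
Best: 143 util.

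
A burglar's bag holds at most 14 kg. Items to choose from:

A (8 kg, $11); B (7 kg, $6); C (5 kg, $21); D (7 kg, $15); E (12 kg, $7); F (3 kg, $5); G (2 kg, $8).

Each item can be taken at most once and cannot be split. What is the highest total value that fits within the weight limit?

This is a 0/1 knapsack; check combinations near the capacity.
- C+D+G: weight 5+7+2=14, value 21+15+8=44
- C+D: weight 5+7=12, value 21+15=36
- B+C+G: weight 7+5+2=14, value 6+21+8=35
- C+F+G: weight 5+3+2=10, value 21+5+8=34
- A+C: weight 8+5=13, value 11+21=32
Best: $44.

$44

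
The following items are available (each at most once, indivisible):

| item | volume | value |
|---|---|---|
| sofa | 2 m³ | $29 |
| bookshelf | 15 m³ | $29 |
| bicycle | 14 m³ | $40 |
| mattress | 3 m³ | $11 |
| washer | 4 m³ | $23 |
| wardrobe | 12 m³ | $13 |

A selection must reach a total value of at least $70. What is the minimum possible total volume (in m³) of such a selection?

Subsets with value ≥ 70, sorted by total volume:
- sofa+bicycle+mattress: volume 19, value 80
- sofa+bicycle+washer: volume 20, value 92
Minimum volume: 19 m³.

19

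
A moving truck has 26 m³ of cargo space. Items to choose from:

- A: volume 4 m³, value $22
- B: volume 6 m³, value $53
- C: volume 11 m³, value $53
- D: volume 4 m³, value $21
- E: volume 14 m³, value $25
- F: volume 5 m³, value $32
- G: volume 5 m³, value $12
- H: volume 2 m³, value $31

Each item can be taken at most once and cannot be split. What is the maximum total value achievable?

Check high-value combinations within 26 m³:
- A+B+D+F+G+H: volume 4+6+4+5+5+2=26, value 22+53+21+32+12+31=171
- B+C+F+H: volume 6+11+5+2=24, value 53+53+32+31=169
- A+B+C+F: volume 4+6+11+5=26, value 22+53+53+32=160
- A+B+D+F+H: volume 4+6+4+5+2=21, value 22+53+21+32+31=159
- A+B+C+H: volume 4+6+11+2=23, value 22+53+53+31=159
Best: $171.

$171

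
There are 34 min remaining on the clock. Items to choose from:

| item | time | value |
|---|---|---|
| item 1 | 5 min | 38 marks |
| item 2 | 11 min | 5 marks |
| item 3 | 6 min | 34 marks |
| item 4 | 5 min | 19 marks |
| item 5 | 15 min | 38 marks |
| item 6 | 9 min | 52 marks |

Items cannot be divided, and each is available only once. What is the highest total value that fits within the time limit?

147 marks

Check high-value combinations within 34 min:
- item 1+item 4+item 5+item 6: time 5+5+15+9=34, value 38+19+38+52=147
- item 1+item 3+item 4+item 6: time 5+6+5+9=25, value 38+34+19+52=143
- item 1+item 3+item 4+item 5: time 5+6+5+15=31, value 38+34+19+38=129
Best: 147 marks.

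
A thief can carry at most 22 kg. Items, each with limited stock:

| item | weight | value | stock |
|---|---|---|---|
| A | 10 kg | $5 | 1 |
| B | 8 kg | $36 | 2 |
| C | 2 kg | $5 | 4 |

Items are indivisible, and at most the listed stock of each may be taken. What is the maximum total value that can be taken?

Top feasible selections:
- 2×B + 3×C: weight 22, value 87
- 2×B + 2×C: weight 20, value 82
- 2×B + 1×C: weight 18, value 77
Best: $87.

$87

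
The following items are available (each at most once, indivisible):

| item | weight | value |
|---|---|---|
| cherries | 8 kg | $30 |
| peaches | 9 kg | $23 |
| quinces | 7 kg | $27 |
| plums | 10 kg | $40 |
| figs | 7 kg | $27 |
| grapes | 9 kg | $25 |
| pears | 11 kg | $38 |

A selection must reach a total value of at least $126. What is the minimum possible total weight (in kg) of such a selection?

Subsets with value ≥ 126, sorted by total weight:
- quinces+plums+figs+pears: weight 35, value 132
- cherries+quinces+plums+pears: weight 36, value 135
- cherries+plums+figs+pears: weight 36, value 135
Minimum weight: 35 kg.

35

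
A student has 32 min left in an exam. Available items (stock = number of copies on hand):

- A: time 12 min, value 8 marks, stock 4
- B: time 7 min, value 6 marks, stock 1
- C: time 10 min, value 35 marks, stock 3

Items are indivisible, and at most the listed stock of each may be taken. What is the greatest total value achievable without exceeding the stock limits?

Best selections within time 32 and stock limits:
- 3×C: time 30, value 105
- 1×A + 2×C: time 32, value 78
Best: 105 marks.

105 marks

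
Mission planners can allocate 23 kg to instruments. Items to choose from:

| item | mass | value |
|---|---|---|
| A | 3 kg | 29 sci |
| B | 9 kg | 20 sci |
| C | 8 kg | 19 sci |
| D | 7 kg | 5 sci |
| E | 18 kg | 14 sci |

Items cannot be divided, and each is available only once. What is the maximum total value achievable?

This is a 0/1 knapsack; check combinations near the capacity.
- A+B+C: mass 3+9+8=20, value 29+20+19=68
- A+B+D: mass 3+9+7=19, value 29+20+5=54
- A+C+D: mass 3+8+7=18, value 29+19+5=53
- A+B: mass 3+9=12, value 29+20=49
Best: 68 sci.

68 sci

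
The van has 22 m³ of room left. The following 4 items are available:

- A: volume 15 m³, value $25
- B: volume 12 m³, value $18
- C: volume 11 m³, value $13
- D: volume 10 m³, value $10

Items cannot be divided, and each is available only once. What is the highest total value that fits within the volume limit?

This is a 0/1 knapsack; check combinations near the capacity.
- B+D: volume 12+10=22, value 18+10=28
- A: volume 15, value 25
- C+D: volume 11+10=21, value 13+10=23
- B: volume 12, value 18
- C: volume 11, value 13
Best: $28.

$28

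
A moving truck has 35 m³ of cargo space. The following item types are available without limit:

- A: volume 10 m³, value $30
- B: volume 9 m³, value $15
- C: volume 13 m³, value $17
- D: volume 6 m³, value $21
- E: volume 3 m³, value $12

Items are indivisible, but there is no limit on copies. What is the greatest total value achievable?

$132

Best value-per-unit is E at 12/3, and filling with it alone uses volume 11×3=33. No mix of the others beats 11×12 = 132.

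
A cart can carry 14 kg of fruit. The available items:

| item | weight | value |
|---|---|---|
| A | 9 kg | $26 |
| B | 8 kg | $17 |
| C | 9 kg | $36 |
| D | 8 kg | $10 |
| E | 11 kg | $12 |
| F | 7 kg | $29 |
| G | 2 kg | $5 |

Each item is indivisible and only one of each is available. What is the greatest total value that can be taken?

$41

Check high-value combinations within 14 kg:
- C+G: weight 9+2=11, value 36+5=41
- C: weight 9, value 36
- F+G: weight 7+2=9, value 29+5=34
- A+G: weight 9+2=11, value 26+5=31
- F: weight 7, value 29
Best: $41.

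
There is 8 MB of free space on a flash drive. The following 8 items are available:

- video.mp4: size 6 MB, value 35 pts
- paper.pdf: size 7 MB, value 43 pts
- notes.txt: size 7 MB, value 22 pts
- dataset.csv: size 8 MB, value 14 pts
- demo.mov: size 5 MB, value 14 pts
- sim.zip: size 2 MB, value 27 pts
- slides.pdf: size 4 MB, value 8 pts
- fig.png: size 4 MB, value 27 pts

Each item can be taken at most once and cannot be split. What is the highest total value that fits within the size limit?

This is a 0/1 knapsack; check combinations near the capacity.
- video.mp4+sim.zip: size 6+2=8, value 35+27=62
- sim.zip+fig.png: size 2+4=6, value 27+27=54
- paper.pdf: size 7, value 43
- demo.mov+sim.zip: size 5+2=7, value 14+27=41
Best: 62 pts.

62 pts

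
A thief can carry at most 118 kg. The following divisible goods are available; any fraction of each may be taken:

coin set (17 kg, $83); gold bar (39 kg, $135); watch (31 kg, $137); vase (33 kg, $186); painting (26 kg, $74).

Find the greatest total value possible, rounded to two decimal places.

Take in order of value per unit:
- vase (186/33 per unit): all 33 → value 186, running total 186.00
- coin set (83/17 per unit): all 17 → value 83, running total 269.00
- watch (137/31 per unit): all 31 → value 137, running total 406.00
- gold bar (135/39 per unit): 37 of 39 → value 37×135/39 = 128.0769, running total 534.08
Total 534.08.

534.08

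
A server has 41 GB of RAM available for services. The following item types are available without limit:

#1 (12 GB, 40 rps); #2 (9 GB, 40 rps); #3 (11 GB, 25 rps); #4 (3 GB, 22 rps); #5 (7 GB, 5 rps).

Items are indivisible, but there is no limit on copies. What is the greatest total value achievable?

Best value-per-unit is #4 at 22/3, and filling with it alone uses memory 13×3=39. No mix of the others beats 13×22 = 286.

286 rps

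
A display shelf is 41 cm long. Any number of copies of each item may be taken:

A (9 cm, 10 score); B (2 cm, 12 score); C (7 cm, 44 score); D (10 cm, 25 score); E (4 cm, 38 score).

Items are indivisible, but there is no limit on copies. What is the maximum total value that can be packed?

Best value-per-unit is E at 38/4, and filling with it alone uses length 10×4=40. No mix of the others beats 10×38 = 380.

380 score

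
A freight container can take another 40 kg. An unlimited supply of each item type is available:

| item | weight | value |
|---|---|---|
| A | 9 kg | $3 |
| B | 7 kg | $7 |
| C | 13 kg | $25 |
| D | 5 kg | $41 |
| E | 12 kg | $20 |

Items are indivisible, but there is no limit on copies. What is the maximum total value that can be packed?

Best value-per-unit is D at 41/5, and filling with it alone uses weight 8×5=40. No mix of the others beats 8×41 = 328.

$328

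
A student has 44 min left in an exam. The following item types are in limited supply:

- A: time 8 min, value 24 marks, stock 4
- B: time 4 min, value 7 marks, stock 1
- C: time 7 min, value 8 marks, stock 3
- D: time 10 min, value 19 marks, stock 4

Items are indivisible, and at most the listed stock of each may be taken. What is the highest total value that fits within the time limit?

115 marks

Best selections within time 44 and stock limits:
- 4×A + 1×D: time 42, value 115
- 4×A + 1×B + 1×C: time 43, value 111
- 3×A + 2×D: time 44, value 110
Best: 115 marks.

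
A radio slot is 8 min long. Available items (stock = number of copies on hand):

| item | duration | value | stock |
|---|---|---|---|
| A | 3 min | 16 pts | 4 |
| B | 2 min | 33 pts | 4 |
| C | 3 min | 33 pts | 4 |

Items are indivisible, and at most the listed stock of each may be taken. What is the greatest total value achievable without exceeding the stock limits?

132 pts

Best selections within duration 8 and stock limits:
- 4×B: duration 8, value 132
- 3×B: duration 6, value 99
- 2×B + 1×C: duration 7, value 99
Best: 132 pts.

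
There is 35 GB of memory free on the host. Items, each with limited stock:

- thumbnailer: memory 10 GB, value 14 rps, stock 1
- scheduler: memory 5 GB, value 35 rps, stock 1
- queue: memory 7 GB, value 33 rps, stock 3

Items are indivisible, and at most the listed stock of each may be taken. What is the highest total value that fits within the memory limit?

Best selections within memory 35 and stock limits:
- 1×scheduler + 3×queue: memory 26, value 134
- 1×thumbnailer + 1×scheduler + 2×queue: memory 29, value 115
- 1×thumbnailer + 3×queue: memory 31, value 113
Best: 134 rps.

134 rps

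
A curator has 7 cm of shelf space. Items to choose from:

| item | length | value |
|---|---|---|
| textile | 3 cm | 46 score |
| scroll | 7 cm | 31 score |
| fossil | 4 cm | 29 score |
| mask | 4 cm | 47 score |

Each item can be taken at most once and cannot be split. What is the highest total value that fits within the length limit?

93 score

Check high-value combinations within 7 cm:
- textile+mask: length 3+4=7, value 46+47=93
- textile+fossil: length 3+4=7, value 46+29=75
- mask: length 4, value 47
Best: 93 score.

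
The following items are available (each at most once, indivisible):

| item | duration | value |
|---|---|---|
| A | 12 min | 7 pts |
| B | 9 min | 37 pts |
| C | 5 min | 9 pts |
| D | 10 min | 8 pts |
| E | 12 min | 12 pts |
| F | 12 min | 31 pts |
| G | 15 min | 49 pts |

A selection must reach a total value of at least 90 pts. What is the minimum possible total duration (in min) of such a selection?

Subsets with value ≥ 90, sorted by total duration:
- B+C+G: duration 29, value 95
- B+D+G: duration 34, value 94
- B+F+G: duration 36, value 117
- B+E+G: duration 36, value 98
Minimum duration: 29 min.

29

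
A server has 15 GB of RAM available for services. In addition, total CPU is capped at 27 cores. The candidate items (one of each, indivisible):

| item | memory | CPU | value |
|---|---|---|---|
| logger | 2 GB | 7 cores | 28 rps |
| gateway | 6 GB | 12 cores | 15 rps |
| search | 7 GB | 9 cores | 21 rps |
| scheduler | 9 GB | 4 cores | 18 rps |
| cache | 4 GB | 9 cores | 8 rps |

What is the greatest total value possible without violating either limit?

Feasible sets respecting both limits:
- logger+search+cache: memory 13, CPU 25, value 57
- logger+scheduler+cache: memory 15, CPU 20, value 54
- logger+search: memory 9, CPU 16, value 49
Best: 57 rps.

57 rps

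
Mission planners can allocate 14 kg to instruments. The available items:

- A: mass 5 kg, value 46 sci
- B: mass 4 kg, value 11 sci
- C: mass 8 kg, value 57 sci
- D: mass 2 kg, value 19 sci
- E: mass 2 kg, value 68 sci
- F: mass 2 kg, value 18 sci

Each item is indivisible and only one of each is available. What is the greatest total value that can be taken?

This is a 0/1 knapsack; check combinations near the capacity.
- C+D+E+F: mass 8+2+2+2=14, value 57+19+68+18=162
- A+D+E+F: mass 5+2+2+2=11, value 46+19+68+18=151
- C+D+E: mass 8+2+2=12, value 57+19+68=144
Best: 162 sci.

162 sci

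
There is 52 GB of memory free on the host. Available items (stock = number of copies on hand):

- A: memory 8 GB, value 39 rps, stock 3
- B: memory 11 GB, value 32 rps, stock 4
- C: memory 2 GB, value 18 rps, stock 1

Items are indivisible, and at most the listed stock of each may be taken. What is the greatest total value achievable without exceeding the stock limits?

199 rps

Best selections within memory 52 and stock limits:
- 3×A + 2×B + 1×C: memory 48, value 199
- 2×A + 3×B + 1×C: memory 51, value 192
- 3×A + 2×B: memory 46, value 181
Best: 199 rps.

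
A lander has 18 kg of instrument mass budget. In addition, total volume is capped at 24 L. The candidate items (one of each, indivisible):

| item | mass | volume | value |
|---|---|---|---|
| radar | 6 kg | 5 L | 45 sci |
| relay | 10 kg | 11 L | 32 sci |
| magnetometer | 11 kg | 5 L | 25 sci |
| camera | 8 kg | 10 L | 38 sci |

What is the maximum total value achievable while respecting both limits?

Feasible sets respecting both limits:
- radar+camera: mass 14, volume 15, value 83
- radar+relay: mass 16, volume 16, value 77
- radar+magnetometer: mass 17, volume 10, value 70
Best: 83 sci.

83 sci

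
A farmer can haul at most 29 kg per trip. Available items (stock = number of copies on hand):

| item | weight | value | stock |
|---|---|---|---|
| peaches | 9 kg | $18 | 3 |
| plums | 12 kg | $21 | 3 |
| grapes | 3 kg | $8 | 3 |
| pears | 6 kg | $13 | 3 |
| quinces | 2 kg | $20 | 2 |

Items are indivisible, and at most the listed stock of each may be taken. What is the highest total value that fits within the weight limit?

Top feasible selections:
- 2×grapes + 3×pears + 2×quinces: weight 28, value 95
- 1×peaches + 3×grapes + 1×pears + 2×quinces: weight 28, value 95
- 1×peaches + 1×grapes + 2×pears + 2×quinces: weight 28, value 92
Best: $95.

$95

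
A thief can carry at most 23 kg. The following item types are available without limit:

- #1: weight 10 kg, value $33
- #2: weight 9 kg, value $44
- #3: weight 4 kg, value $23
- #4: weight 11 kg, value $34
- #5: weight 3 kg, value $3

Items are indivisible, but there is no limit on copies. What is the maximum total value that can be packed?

$118

Best value-per-unit is #3 at 23/4; filling with it alone gives 5×23 = 115.
Optimal mix: 5×#3 + 1×#5 → weight 23, value 118.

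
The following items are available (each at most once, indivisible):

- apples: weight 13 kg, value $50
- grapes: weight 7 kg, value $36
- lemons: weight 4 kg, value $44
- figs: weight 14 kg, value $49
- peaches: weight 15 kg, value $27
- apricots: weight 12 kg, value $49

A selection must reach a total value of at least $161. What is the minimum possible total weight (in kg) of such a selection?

36

Subsets with value ≥ 161, sorted by total weight:
- apples+grapes+lemons+apricots: weight 36, value 179
- grapes+lemons+figs+apricots: weight 37, value 178
Minimum weight: 36 kg.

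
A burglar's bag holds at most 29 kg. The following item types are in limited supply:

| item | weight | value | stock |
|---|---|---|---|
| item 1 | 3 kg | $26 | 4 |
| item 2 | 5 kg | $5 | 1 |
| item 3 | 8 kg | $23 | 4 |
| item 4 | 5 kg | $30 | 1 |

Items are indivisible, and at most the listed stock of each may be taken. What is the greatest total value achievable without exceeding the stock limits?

Best selections within weight 29 and stock limits:
- 4×item 1 + 1×item 3 + 1×item 4: weight 25, value 157
- 4×item 1 + 2×item 3: weight 28, value 150
- 4×item 1 + 1×item 2 + 1×item 4: weight 22, value 139
Best: $157.

$157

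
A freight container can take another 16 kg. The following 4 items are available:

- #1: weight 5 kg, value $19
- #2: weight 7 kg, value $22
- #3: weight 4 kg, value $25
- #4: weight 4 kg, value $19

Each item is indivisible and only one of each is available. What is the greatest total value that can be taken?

$66

Check high-value combinations within 16 kg:
- #2+#3+#4: weight 7+4+4=15, value 22+25+19=66
- #1+#2+#3: weight 5+7+4=16, value 19+22+25=66
- #1+#3+#4: weight 5+4+4=13, value 19+25+19=63
- #1+#2+#4: weight 5+7+4=16, value 19+22+19=60
- #2+#3: weight 7+4=11, value 22+25=47
Best: $66.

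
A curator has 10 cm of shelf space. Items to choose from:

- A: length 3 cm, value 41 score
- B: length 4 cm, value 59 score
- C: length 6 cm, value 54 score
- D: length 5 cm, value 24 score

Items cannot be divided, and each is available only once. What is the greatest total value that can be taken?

113 score

Check high-value combinations within 10 cm:
- B+C: length 4+6=10, value 59+54=113
- A+B: length 3+4=7, value 41+59=100
- A+C: length 3+6=9, value 41+54=95
Best: 113 score.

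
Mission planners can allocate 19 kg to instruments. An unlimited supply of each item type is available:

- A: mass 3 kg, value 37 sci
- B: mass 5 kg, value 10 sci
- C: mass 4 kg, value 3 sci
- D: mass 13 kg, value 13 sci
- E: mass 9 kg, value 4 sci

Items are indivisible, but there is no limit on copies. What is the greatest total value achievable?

Best value-per-unit is A at 37/3, and filling with it alone uses mass 6×3=18. No mix of the others beats 6×37 = 222.

222 sci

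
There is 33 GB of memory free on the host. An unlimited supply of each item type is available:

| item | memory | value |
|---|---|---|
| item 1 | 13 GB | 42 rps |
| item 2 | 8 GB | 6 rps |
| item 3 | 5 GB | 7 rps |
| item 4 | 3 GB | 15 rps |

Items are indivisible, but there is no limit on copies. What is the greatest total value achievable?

Best value-per-unit is item 4 at 15/3, and filling with it alone uses memory 11×3=33. No mix of the others beats 11×15 = 165.

165 rps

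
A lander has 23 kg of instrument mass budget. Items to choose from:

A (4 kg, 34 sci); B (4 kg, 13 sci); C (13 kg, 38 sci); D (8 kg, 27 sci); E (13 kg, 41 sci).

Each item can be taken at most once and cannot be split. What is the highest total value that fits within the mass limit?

Check high-value combinations within 23 kg:
- A+B+E: mass 4+4+13=21, value 34+13+41=88
- A+B+C: mass 4+4+13=21, value 34+13+38=85
- A+E: mass 4+13=17, value 34+41=75
Best: 88 sci.

88 sci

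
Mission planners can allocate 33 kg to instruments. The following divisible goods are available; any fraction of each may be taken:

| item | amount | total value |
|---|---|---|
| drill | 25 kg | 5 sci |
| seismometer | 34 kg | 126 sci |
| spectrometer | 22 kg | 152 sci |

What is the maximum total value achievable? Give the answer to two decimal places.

Take in order of value per unit:
- spectrometer (152/22 per unit): all 22 → value 152, running total 152.00
- seismometer (126/34 per unit): 11 of 34 → value 11×126/34 = 40.7647, running total 192.76
Total 192.76.

192.76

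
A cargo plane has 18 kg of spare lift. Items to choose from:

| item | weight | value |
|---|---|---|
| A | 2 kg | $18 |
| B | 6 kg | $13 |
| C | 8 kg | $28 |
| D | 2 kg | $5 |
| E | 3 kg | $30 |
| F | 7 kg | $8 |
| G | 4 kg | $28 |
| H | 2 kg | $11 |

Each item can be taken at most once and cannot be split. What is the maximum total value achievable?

This is a 0/1 knapsack; check combinations near the capacity.
- A+C+E+G: weight 2+8+3+4=17, value 18+28+30+28=104
- A+B+E+G+H: weight 2+6+3+4+2=17, value 18+13+30+28+11=100
- C+E+G+H: weight 8+3+4+2=17, value 28+30+28+11=97
Best: $104.

$104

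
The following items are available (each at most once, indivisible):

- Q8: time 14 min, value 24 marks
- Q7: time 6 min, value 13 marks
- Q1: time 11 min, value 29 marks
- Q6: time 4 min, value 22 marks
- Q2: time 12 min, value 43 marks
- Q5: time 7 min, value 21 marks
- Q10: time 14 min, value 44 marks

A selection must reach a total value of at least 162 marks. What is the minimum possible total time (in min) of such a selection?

54

Subsets with value ≥ 162, sorted by total time:
- Q7+Q1+Q6+Q2+Q5+Q10: time 54, value 172
- Q8+Q1+Q6+Q2+Q10: time 55, value 162
- Q8+Q7+Q6+Q2+Q5+Q10: time 57, value 167
- Q8+Q7+Q1+Q6+Q2+Q10: time 61, value 175
Minimum time: 54 min.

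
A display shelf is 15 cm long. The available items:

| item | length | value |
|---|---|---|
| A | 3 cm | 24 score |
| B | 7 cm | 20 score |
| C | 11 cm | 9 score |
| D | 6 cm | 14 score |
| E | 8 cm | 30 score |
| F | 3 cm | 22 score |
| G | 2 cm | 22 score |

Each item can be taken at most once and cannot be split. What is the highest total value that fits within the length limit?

This is a 0/1 knapsack; check combinations near the capacity.
- A+B+F+G: length 3+7+3+2=15, value 24+20+22+22=88
- A+D+F+G: length 3+6+3+2=14, value 24+14+22+22=82
- A+E+G: length 3+8+2=13, value 24+30+22=76
- A+E+F: length 3+8+3=14, value 24+30+22=76
- E+F+G: length 8+3+2=13, value 30+22+22=74
Best: 88 score.

88 score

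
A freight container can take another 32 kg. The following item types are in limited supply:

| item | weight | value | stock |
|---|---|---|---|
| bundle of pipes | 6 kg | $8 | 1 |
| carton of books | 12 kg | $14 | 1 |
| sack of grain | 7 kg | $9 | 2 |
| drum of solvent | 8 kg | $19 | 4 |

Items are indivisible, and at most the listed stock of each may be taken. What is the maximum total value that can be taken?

$76

Best selections within weight 32 and stock limits:
- 4×drum of solvent: weight 32, value 76
- 1×sack of grain + 3×drum of solvent: weight 31, value 66
- 1×bundle of pipes + 3×drum of solvent: weight 30, value 65
Best: $76.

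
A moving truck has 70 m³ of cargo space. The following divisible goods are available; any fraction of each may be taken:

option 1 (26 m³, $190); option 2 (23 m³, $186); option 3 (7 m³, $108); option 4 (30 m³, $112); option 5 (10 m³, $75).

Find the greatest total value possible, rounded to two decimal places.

Take in order of value per unit:
- option 3 (108/7 per unit): all 7 → value 108, running total 108.00
- option 2 (186/23 per unit): all 23 → value 186, running total 294.00
- option 5 (75/10 per unit): all 10 → value 75, running total 369.00
- option 1 (190/26 per unit): all 26 → value 190, running total 559.00
- option 4 (112/30 per unit): 4 of 30 → value 4×112/30 = 14.9333, running total 573.93
Total 573.93.

573.93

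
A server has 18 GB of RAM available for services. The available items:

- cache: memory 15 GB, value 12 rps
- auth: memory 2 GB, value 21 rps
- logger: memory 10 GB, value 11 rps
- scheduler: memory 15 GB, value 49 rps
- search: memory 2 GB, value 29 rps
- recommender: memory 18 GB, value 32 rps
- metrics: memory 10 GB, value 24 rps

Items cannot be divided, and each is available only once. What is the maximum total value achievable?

Check high-value combinations within 18 GB:
- scheduler+search: memory 15+2=17, value 49+29=78
- auth+search+metrics: memory 2+2+10=14, value 21+29+24=74
- auth+scheduler: memory 2+15=17, value 21+49=70
- auth+logger+search: memory 2+10+2=14, value 21+11+29=61
- search+metrics: memory 2+10=12, value 29+24=53
Best: 78 rps.

78 rps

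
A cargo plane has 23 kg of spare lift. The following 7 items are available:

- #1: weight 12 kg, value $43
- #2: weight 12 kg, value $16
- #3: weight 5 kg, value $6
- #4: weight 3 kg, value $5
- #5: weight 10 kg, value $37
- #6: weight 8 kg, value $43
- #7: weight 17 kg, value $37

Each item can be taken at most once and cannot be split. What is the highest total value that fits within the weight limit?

Check high-value combinations within 23 kg:
- #1+#4+#6: weight 12+3+8=23, value 43+5+43=91
- #1+#6: weight 12+8=20, value 43+43=86
- #3+#5+#6: weight 5+10+8=23, value 6+37+43=86
Best: $91.

$91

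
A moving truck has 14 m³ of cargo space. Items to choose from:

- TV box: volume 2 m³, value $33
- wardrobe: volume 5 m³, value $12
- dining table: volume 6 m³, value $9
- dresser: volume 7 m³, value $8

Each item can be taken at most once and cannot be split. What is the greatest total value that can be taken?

Check high-value combinations within 14 m³:
- TV box+wardrobe+dining table: volume 2+5+6=13, value 33+12+9=54
- TV box+wardrobe+dresser: volume 2+5+7=14, value 33+12+8=53
- TV box+wardrobe: volume 2+5=7, value 33+12=45
- TV box+dining table: volume 2+6=8, value 33+9=42
Best: $54.

$54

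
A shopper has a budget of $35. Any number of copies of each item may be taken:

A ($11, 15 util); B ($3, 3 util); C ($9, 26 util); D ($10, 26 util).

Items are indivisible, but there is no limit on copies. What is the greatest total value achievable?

Best value-per-unit is C at 26/9; filling with it alone gives 3×26 = 78.
Optimal mix: 2×B + 3×C → cost 33, value 84.

84 util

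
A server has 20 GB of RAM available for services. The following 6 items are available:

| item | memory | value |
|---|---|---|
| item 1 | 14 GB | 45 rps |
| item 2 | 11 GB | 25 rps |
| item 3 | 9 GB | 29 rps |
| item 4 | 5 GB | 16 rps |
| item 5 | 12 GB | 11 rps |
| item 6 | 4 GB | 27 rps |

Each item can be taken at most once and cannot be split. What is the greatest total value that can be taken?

This is a 0/1 knapsack; check combinations near the capacity.
- item 1+item 6: memory 14+4=18, value 45+27=72
- item 3+item 4+item 6: memory 9+5+4=18, value 29+16+27=72
- item 2+item 4+item 6: memory 11+5+4=20, value 25+16+27=68
- item 1+item 4: memory 14+5=19, value 45+16=61
- item 3+item 6: memory 9+4=13, value 29+27=56
Best: 72 rps.

72 rps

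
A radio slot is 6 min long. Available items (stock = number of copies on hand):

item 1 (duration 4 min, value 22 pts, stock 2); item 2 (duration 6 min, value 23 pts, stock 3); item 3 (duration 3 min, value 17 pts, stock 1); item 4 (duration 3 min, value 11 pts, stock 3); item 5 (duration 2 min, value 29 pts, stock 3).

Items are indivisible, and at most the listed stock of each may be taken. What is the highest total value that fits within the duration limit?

Best selections within duration 6 and stock limits:
- 3×item 5: duration 6, value 87
- 2×item 5: duration 4, value 58
Best: 87 pts.

87 pts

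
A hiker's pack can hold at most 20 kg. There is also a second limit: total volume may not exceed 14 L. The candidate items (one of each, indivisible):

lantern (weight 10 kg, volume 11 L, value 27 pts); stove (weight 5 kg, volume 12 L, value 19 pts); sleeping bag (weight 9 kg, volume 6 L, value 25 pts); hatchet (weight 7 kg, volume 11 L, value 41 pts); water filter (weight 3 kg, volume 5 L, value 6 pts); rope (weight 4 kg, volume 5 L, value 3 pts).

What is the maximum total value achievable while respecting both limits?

Feasible sets respecting both limits:
- hatchet: weight 7, volume 11, value 41
- sleeping bag+water filter: weight 12, volume 11, value 31
- sleeping bag+rope: weight 13, volume 11, value 28
Best: 41 pts.

41 pts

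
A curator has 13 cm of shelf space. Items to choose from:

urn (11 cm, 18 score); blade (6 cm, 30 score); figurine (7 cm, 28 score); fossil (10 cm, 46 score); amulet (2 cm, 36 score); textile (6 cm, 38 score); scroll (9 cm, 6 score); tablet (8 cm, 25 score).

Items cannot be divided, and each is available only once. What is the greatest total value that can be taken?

Check high-value combinations within 13 cm:
- fossil+amulet: length 10+2=12, value 46+36=82
- amulet+textile: length 2+6=8, value 36+38=74
- blade+textile: length 6+6=12, value 30+38=68
- blade+amulet: length 6+2=8, value 30+36=66
Best: 82 score.

82 score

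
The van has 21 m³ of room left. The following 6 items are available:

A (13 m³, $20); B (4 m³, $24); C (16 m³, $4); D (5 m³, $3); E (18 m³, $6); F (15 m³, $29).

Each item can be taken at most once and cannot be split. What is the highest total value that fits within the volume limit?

$53

Check high-value combinations within 21 m³:
- B+F: volume 4+15=19, value 24+29=53
- A+B: volume 13+4=17, value 20+24=44
- D+F: volume 5+15=20, value 3+29=32
Best: $53.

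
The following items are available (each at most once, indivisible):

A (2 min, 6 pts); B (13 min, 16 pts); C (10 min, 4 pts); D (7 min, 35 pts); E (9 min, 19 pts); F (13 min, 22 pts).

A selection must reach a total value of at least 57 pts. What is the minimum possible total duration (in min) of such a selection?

18

Subsets with value ≥ 57, sorted by total duration:
- A+D+E: duration 18, value 60
- D+F: duration 20, value 57
Minimum duration: 18 min.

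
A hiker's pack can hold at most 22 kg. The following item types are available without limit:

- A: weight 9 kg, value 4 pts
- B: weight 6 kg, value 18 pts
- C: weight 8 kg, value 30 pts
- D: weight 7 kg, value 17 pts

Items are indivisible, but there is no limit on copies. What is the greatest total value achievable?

Best value-per-unit is C at 30/8; filling with it alone gives 2×30 = 60.
Optimal mix: 1×B + 2×C → weight 22, value 78.

78 pts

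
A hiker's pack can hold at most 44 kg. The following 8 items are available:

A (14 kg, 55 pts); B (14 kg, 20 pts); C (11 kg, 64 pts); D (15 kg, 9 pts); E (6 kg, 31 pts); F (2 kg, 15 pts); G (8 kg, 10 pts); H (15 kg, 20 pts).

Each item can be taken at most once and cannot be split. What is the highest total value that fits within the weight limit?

This is a 0/1 knapsack; check combinations near the capacity.
- A+C+E+F+G: weight 14+11+6+2+8=41, value 55+64+31+15+10=175
- A+C+E+F: weight 14+11+6+2=33, value 55+64+31+15=165
- A+C+E+G: weight 14+11+6+8=39, value 55+64+31+10=160
Best: 175 pts.

175 pts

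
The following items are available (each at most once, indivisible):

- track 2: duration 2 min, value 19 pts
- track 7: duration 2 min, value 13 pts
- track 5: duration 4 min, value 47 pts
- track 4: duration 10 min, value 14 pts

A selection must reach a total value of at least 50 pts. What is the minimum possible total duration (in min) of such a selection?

6

Subsets with value ≥ 50, sorted by total duration:
- track 2+track 5: duration 6, value 66
- track 7+track 5: duration 6, value 60
Minimum duration: 6 min.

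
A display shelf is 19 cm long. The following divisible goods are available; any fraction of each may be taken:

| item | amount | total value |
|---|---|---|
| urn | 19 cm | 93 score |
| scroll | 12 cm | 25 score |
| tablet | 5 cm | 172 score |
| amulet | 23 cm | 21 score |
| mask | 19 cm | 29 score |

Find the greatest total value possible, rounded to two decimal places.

240.53

Take in order of value per unit:
- tablet (172/5 per unit): all 5 → value 172, running total 172.00
- urn (93/19 per unit): 14 of 19 → value 14×93/19 = 68.5263, running total 240.53
Total 240.53.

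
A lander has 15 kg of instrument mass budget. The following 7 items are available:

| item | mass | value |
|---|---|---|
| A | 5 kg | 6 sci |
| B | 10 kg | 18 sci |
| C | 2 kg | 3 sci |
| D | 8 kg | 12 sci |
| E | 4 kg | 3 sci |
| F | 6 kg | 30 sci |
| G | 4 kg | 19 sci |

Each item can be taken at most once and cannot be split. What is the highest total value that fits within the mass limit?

Check high-value combinations within 15 kg:
- A+F+G: mass 5+6+4=15, value 6+30+19=55
- C+F+G: mass 2+6+4=12, value 3+30+19=52
- E+F+G: mass 4+6+4=14, value 3+30+19=52
Best: 55 sci.

55 sci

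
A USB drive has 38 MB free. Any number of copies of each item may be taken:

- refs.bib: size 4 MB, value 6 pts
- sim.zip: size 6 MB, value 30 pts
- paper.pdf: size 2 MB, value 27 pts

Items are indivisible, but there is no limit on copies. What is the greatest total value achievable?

Best value-per-unit is paper.pdf at 27/2, and filling with it alone uses size 19×2=38. No mix of the others beats 19×27 = 513.

513 pts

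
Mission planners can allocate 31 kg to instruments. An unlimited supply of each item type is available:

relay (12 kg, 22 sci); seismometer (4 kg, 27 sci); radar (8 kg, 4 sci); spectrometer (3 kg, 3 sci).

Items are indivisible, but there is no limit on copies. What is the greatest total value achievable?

192 sci

Best value-per-unit is seismometer at 27/4; filling with it alone gives 7×27 = 189.
Optimal mix: 7×seismometer + 1×spectrometer → mass 31, value 192.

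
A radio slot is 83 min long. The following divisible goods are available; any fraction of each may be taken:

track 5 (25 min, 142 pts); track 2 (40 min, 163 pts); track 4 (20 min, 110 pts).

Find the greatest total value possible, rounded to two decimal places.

Take in order of value per unit:
- track 5 (142/25 per unit): all 25 → value 142, running total 142.00
- track 4 (110/20 per unit): all 20 → value 110, running total 252.00
- track 2 (163/40 per unit): 38 of 40 → value 38×163/40 = 154.8500, running total 406.85
Total 406.85.

406.85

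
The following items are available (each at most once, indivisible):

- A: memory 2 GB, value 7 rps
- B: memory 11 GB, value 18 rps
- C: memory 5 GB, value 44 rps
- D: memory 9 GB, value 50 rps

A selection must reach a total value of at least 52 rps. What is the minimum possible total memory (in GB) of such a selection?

11

Subsets with value ≥ 52, sorted by total memory:
- A+D: memory 11, value 57
- C+D: memory 14, value 94
- A+C+D: memory 16, value 101
- B+C: memory 16, value 62
Minimum memory: 11 GB.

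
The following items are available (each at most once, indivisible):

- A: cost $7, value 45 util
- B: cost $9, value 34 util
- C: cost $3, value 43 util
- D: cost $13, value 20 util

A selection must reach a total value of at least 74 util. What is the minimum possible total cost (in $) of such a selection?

10

Subsets with value ≥ 74, sorted by total cost:
- A+C: cost 10, value 88
- B+C: cost 12, value 77
- A+B: cost 16, value 79
- A+B+C: cost 19, value 122
Minimum cost: 10 $.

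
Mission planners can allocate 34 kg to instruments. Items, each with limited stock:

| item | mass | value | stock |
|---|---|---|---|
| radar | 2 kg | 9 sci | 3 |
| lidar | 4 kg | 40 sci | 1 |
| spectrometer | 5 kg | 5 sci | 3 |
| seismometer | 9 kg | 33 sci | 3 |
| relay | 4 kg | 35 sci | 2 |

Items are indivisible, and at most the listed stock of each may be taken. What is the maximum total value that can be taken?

194 sci

Top feasible selections:
- 2×radar + 1×lidar + 2×seismometer + 2×relay: mass 34, value 194
- 1×radar + 1×lidar + 2×seismometer + 2×relay: mass 32, value 185
- 1×lidar + 2×seismometer + 2×relay: mass 30, value 176
- 3×radar + 1×lidar + 1×spectrometer + 1×seismometer + 2×relay: mass 32, value 175
Best: 194 sci.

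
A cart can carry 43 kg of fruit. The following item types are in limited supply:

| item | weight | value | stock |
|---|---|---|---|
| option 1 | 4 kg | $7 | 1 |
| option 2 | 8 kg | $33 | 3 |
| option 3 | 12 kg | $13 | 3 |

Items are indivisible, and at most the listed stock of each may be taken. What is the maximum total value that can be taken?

Top feasible selections:
- 1×option 1 + 3×option 2 + 1×option 3: weight 40, value 119
- 3×option 2 + 1×option 3: weight 36, value 112
- 1×option 1 + 3×option 2: weight 28, value 106
Best: $119.

$119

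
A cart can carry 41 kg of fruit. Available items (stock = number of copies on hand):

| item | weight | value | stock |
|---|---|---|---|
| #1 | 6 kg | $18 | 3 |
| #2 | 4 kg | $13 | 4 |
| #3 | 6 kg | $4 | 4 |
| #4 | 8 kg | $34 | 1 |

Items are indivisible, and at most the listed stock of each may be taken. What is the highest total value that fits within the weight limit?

Top feasible selections:
- 3×#1 + 3×#2 + 1×#4: weight 38, value 127
- 2×#1 + 4×#2 + 1×#4: weight 36, value 122
- 3×#1 + 2×#2 + 1×#3 + 1×#4: weight 40, value 118
- 3×#1 + 2×#2 + 1×#4: weight 34, value 114
Best: $127.

$127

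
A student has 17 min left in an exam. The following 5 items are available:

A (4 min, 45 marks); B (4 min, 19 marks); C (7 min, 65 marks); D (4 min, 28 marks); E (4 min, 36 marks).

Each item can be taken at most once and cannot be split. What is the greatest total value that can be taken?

146 marks

This is a 0/1 knapsack; check combinations near the capacity.
- A+C+E: time 4+7+4=15, value 45+65+36=146
- A+C+D: time 4+7+4=15, value 45+65+28=138
- A+B+C: time 4+4+7=15, value 45+19+65=129
- C+D+E: time 7+4+4=15, value 65+28+36=129
- A+B+D+E: time 4+4+4+4=16, value 45+19+28+36=128
Best: 146 marks.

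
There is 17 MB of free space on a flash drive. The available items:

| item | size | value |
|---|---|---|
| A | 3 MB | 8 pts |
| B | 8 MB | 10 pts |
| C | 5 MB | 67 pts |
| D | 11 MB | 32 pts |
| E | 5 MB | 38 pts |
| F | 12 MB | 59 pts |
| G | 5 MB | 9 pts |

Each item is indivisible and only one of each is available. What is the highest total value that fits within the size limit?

Check high-value combinations within 17 MB:
- C+F: size 5+12=17, value 67+59=126
- C+E+G: size 5+5+5=15, value 67+38+9=114
- A+C+E: size 3+5+5=13, value 8+67+38=113
- C+E: size 5+5=10, value 67+38=105
Best: 126 pts.

126 pts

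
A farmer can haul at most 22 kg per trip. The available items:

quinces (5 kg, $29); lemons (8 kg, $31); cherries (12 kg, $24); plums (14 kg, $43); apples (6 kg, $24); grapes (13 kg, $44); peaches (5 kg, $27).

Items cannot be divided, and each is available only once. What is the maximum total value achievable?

$87

This is a 0/1 knapsack; check combinations near the capacity.
- quinces+lemons+peaches: weight 5+8+5=18, value 29+31+27=87
- quinces+lemons+apples: weight 5+8+6=19, value 29+31+24=84
- lemons+apples+peaches: weight 8+6+5=19, value 31+24+27=82
- quinces+apples+peaches: weight 5+6+5=16, value 29+24+27=80
- quinces+cherries+peaches: weight 5+12+5=22, value 29+24+27=80
Best: $87.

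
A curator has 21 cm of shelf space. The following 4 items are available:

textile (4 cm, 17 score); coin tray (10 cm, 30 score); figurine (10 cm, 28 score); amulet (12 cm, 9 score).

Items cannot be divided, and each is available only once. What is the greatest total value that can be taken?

58 score

This is a 0/1 knapsack; check combinations near the capacity.
- coin tray+figurine: length 10+10=20, value 30+28=58
- textile+coin tray: length 4+10=14, value 17+30=47
- textile+figurine: length 4+10=14, value 17+28=45
- coin tray: length 10, value 30
- figurine: length 10, value 28
Best: 58 score.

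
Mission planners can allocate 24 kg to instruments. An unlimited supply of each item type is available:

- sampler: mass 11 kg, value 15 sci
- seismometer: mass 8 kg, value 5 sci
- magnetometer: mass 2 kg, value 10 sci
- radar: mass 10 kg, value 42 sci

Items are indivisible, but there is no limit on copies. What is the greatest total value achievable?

Best value-per-unit is magnetometer at 10/2, and filling with it alone uses mass 12×2=24. No mix of the others beats 12×10 = 120.

120 sci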